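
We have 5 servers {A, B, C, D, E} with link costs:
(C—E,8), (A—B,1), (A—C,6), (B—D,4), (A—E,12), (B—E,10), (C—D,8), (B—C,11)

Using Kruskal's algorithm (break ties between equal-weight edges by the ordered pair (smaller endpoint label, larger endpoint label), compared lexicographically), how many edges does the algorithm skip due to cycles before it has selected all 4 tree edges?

Kruskal: consider edges lightest-first.
A—B (1): add — endpoints in different components.
B—D (4): add — endpoints in different components.
A—C (6): add — endpoints in different components.
C—D (8): skip — C and D already connected.
C—E (8): add — endpoints in different components.
Edges rejected before the tree was complete: 1.

1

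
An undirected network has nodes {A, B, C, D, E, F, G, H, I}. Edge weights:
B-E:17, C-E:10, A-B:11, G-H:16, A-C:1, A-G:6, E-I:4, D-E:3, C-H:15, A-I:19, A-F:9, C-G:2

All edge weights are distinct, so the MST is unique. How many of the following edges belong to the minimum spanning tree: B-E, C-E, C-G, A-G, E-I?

3

Kruskal: consider edges lightest-first.
A-C (1): add — endpoints in different components.
C-G (2): add — endpoints in different components.
D-E (3): add — endpoints in different components.
E-I (4): add — endpoints in different components.
A-G (6): skip — A and G already connected.
A-F (9): add — endpoints in different components.
C-E (10): add — endpoints in different components.
A-B (11): add — endpoints in different components.
C-H (15): add — endpoints in different components.
MST edge set: {A-C, C-G, D-E, E-I, A-F, C-E, A-B, C-H}.
Of the listed edges, {C-E, C-G, E-I} are in the MST → 3.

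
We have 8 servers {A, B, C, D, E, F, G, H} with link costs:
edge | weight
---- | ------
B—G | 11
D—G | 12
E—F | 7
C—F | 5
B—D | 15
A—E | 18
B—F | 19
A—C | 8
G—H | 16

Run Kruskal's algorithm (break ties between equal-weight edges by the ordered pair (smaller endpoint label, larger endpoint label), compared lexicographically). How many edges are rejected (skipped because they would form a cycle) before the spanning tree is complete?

Sort edges by weight, then run Kruskal:
C—F (5): add — endpoints in different components.
E—F (7): add — endpoints in different components.
A—C (8): add — endpoints in different components.
B—G (11): add — endpoints in different components.
D—G (12): add — endpoints in different components.
B—D (15): skip — B and D already connected.
G—H (16): add — endpoints in different components.
A—E (18): skip — A and E already connected.
B—F (19): add — endpoints in different components.
Edges rejected before the tree was complete: 2.

2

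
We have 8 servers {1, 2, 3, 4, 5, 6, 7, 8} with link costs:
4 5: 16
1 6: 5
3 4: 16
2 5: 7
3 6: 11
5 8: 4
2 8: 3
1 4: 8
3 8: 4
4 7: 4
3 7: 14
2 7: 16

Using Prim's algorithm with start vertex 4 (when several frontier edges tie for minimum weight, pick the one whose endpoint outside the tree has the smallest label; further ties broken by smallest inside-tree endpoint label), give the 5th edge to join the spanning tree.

3-8

Prim, starting at 4.
Step 1: cheapest edge leaving the tree is 4 7 (4); add 7.
Step 2: cheapest edge leaving the tree is 1 4 (8); add 1.
Step 3: cheapest edge leaving the tree is 1 6 (5); add 6.
Step 4: cheapest edge leaving the tree is 3 6 (11); add 3.
Step 5: cheapest edge leaving the tree is 3 8 (4); add 8.
Step 6: cheapest edge leaving the tree is 2 8 (3); add 2.
Step 7: cheapest edge leaving the tree is 5 8 (4); add 5.
The 5th edge added is 3 8.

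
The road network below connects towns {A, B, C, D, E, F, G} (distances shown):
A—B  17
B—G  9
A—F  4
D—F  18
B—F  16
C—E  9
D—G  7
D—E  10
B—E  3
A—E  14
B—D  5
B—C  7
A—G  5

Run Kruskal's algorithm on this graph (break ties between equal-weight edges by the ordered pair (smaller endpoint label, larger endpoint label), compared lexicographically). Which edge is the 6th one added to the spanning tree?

Sort edges by weight, then run Kruskal:
B—E (3): add. Components now {A} {B,E} {C} {D} {F} {G}
A—F (4): add. Components now {A,F} {B,E} {C} {D} {G}
A—G (5): add. Components now {A,F,G} {B,E} {C} {D}
B—D (5): add. Components now {A,F,G} {B,D,E} {C}
B—C (7): add. Components now {A,F,G} {B,C,D,E}
D—G (7): add. Components now {A,B,C,D,E,F,G}
The 6th edge added is D—G.

D-G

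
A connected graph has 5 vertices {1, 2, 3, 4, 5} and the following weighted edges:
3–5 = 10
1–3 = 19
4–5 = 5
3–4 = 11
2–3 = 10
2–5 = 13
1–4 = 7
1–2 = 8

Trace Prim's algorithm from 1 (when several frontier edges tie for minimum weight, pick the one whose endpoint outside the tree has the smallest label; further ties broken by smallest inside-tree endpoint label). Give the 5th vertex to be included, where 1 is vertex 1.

3

Prim's algorithm from 1:
Step 1: frontier [1–4 7, 1–2 8, 1–3 19] → take 1–4 (7); add 4.
Step 2: frontier [1–2 8, 1–3 19, 4–5 5, 3–4 11] → take 4–5 (5); add 5.
Step 3: frontier [1–2 8, 1–3 19, 3–4 11, 3–5 10, 2–5 13] → take 1–2 (8); add 2.
Step 4: frontier [1–3 19, 2–3 10, 3–4 11, 3–5 10] → take 2–3 (10); add 3.
Vertex order: 1, 4, 5, 2, 3. The 5th vertex is 3.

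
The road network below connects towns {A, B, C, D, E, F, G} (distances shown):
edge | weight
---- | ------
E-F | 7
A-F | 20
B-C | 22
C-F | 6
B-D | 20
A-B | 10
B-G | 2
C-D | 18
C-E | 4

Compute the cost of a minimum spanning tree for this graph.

60

Grow the tree from F using Prim:
Step 1: frontier [C-F 6, E-F 7, A-F 20] → take C-F (6); add C.
Step 2: frontier [C-E 4, C-D 18, B-C 22, E-F 7, A-F 20] → take C-E (4); add E.
Step 3: frontier [C-D 18, B-C 22, A-F 20] → take C-D (18); add D.
Step 4: frontier [B-C 22, B-D 20, A-F 20] → take A-F (20); add A.
Step 5: frontier [A-B 10, B-C 22, B-D 20] → take A-B (10); add B.
Step 6: frontier [B-G 2] → take B-G (2); add G.
MST edges: C-F, C-E, C-D, A-F, A-B, B-G; total weight 6+4+18+20+10+2 = 60.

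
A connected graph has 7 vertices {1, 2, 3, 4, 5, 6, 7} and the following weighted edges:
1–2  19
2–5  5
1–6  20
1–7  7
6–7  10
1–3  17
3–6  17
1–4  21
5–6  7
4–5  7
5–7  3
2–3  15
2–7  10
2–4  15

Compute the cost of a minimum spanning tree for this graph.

Prim's algorithm from 4:
Step 1: cheapest edge leaving the tree is 4–5 (7); add 5.
Step 2: cheapest edge leaving the tree is 5–7 (3); add 7.
Step 3: cheapest edge leaving the tree is 2–5 (5); add 2.
Step 4: cheapest edge leaving the tree is 1–7 (7); add 1.
Step 5: cheapest edge leaving the tree is 5–6 (7); add 6.
Step 6: cheapest edge leaving the tree is 2–3 (15); add 3.
MST edges: 4–5, 5–7, 2–5, 1–7, 5–6, 2–3; total weight 7+3+5+7+7+15 = 44.

44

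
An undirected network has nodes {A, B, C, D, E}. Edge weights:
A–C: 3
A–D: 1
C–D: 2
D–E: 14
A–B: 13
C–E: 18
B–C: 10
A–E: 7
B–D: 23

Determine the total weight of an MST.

20

Kruskal: consider edges lightest-first.
A–D (1): add. Components now {A,D} {B} {C} {E}
C–D (2): add. Components now {A,C,D} {B} {E}
A–C (3): skip — A and C already connected.
A–E (7): add. Components now {A,C,D,E} {B}
B–C (10): add. Components now {A,B,C,D,E}
MST edges: A–D, C–D, A–E, B–C; total weight 1+2+7+10 = 20.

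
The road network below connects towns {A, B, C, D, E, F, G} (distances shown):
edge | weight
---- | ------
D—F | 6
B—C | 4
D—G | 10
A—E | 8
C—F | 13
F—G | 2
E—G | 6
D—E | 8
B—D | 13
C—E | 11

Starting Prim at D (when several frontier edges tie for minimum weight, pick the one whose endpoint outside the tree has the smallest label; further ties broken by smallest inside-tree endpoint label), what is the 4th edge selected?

Prim's algorithm from D:
Step 1: frontier [D—F 6, D—E 8, D—G 10, B—D 13] → take D—F (6); add F.
Step 2: frontier [D—E 8, D—G 10, B—D 13, F—G 2, C—F 13] → take F—G (2); add G.
Step 3: frontier [D—E 8, B—D 13, C—F 13, E—G 6] → take E—G (6); add E.
Step 4: frontier [B—D 13, A—E 8, C—E 11, C—F 13] → take A—E (8); add A.
Step 5: frontier [B—D 13, C—E 11, C—F 13] → take C—E (11); add C.
Step 6: frontier [B—C 4, B—D 13] → take B—C (4); add B.
The 4th edge added is A—E.

A-E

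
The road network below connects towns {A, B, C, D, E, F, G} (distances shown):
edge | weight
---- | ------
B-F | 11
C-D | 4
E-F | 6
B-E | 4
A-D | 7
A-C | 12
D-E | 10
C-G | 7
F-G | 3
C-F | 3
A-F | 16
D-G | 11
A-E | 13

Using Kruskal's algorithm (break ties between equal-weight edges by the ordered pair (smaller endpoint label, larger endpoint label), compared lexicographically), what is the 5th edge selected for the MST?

E-F

Kruskal's algorithm — process edges by increasing weight (ties by edge label):
C-F (3): add. Components now {A} {B} {C,F} {D} {E} {G}
F-G (3): add. Components now {A} {B} {C,F,G} {D} {E}
B-E (4): add. Components now {A} {B,E} {C,F,G} {D}
C-D (4): add. Components now {A} {B,E} {C,D,F,G}
E-F (6): add. Components now {A} {B,C,D,E,F,G}
A-D (7): add. Components now {A,B,C,D,E,F,G}
The 5th edge added is E-F.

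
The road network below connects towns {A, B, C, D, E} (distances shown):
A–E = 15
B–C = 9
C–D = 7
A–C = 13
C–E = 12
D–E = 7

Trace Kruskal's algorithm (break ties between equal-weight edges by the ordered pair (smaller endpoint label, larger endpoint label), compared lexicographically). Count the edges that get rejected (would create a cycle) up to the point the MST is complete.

1

Sort edges by weight, then run Kruskal:
C–D (7): add — endpoints in different components.
D–E (7): add — endpoints in different components.
B–C (9): add — endpoints in different components.
C–E (12): skip — C and E already connected.
A–C (13): add — endpoints in different components.
Edges rejected before the tree was complete: 1.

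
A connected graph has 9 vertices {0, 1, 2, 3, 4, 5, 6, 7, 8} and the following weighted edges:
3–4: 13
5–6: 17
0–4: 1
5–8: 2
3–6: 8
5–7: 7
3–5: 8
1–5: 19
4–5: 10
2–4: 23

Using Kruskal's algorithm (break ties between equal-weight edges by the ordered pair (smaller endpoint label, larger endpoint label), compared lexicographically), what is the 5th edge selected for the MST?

Sort edges by weight, then run Kruskal:
0–4 (1): add — endpoints in different components.
5–8 (2): add — endpoints in different components.
5–7 (7): add — endpoints in different components.
3–5 (8): add — endpoints in different components.
3–6 (8): add — endpoints in different components.
4–5 (10): add — endpoints in different components.
3–4 (13): skip — 3 and 4 already connected.
5–6 (17): skip — 5 and 6 already connected.
1–5 (19): add — endpoints in different components.
2–4 (23): add — endpoints in different components.
The 5th edge added is 3–6.

3-6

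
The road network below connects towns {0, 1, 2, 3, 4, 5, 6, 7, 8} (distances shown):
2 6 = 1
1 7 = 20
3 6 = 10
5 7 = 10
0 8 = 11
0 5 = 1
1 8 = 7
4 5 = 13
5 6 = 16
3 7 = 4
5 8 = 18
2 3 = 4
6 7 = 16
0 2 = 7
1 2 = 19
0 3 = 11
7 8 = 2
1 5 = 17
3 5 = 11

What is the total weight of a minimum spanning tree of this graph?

39

Kruskal: consider edges lightest-first.
0 5 (1): add — endpoints in different components.
2 6 (1): add — endpoints in different components.
7 8 (2): add — endpoints in different components.
2 3 (4): add — endpoints in different components.
3 7 (4): add — endpoints in different components.
0 2 (7): add — endpoints in different components.
1 8 (7): add — endpoints in different components.
3 6 (10): skip — 3 and 6 already connected.
5 7 (10): skip — 5 and 7 already connected.
0 3 (11): skip — 0 and 3 already connected.
0 8 (11): skip — 0 and 8 already connected.
3 5 (11): skip — 3 and 5 already connected.
4 5 (13): add — endpoints in different components.
MST edges: 0 5, 2 6, 7 8, 2 3, 3 7, 0 2, 1 8, 4 5; total weight 1+1+2+4+4+7+7+13 = 39.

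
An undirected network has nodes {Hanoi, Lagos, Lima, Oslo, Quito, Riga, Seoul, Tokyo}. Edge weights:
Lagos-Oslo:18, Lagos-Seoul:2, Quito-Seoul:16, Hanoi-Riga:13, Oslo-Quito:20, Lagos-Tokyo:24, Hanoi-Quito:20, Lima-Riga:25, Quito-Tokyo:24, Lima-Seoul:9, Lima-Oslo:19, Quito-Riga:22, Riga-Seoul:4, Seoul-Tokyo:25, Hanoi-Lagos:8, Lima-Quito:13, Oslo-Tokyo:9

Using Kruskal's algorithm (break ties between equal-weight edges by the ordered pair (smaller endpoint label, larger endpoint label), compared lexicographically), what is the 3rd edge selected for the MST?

Kruskal's algorithm — process edges by increasing weight (ties by edge label):
Lagos-Seoul (2): add — endpoints in different components.
Riga-Seoul (4): add — endpoints in different components.
Hanoi-Lagos (8): add — endpoints in different components.
Lima-Seoul (9): add — endpoints in different components.
Oslo-Tokyo (9): add — endpoints in different components.
Hanoi-Riga (13): skip — Riga and Hanoi already connected.
Lima-Quito (13): add — endpoints in different components.
Quito-Seoul (16): skip — Seoul and Quito already connected.
Lagos-Oslo (18): add — endpoints in different components.
The 3rd edge added is Hanoi-Lagos.

Hanoi-Lagos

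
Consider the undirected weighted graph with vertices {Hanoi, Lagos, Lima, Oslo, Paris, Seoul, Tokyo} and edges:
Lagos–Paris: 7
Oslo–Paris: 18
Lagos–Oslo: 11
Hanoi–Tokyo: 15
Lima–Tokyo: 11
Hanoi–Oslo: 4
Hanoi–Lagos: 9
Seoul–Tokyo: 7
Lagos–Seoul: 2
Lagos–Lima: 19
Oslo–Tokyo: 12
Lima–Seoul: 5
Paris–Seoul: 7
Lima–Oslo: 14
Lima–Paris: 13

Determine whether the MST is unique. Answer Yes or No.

No

Kruskal: consider edges lightest-first.
Lagos–Seoul (2): add — endpoints in different components.
Hanoi–Oslo (4): add — endpoints in different components.
Lima–Seoul (5): add — endpoints in different components.
Lagos–Paris (7): add — endpoints in different components.
Paris–Seoul (7): skip — Seoul and Paris already connected.
Seoul–Tokyo (7): add — endpoints in different components.
Hanoi–Lagos (9): add — endpoints in different components.
Non-tree edge Paris–Seoul has weight 7, equal to the heaviest edge on its tree cycle — swapping gives another MST of the same weight. Not unique.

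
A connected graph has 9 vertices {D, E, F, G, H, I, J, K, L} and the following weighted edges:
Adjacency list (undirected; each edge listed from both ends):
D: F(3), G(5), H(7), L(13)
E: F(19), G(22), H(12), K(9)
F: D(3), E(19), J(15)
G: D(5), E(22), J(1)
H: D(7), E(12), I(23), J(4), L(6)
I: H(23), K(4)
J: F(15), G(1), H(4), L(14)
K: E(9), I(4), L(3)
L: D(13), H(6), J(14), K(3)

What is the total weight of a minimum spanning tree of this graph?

35

Kruskal: consider edges lightest-first.
G J (1): add — endpoints in different components.
D F (3): add — endpoints in different components.
K L (3): add — endpoints in different components.
H J (4): add — endpoints in different components.
I K (4): add — endpoints in different components.
D G (5): add — endpoints in different components.
H L (6): add — endpoints in different components.
D H (7): skip — D and H already connected.
E K (9): add — endpoints in different components.
MST edges: G J, D F, K L, H J, I K, D G, H L, E K; total weight 1+3+3+4+4+5+6+9 = 35.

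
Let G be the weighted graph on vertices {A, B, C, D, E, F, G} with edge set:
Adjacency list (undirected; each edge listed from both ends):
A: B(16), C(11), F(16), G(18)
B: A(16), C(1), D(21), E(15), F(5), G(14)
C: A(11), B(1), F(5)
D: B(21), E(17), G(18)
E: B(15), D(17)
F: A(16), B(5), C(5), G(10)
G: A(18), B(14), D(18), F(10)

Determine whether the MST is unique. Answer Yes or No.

Sort edges by weight, then run Kruskal:
B—C (1): add. Components now {A} {B,C} {D} {E} {F} {G}
B—F (5): add. Components now {A} {B,C,F} {D} {E} {G}
C—F (5): skip — C and F already connected.
F—G (10): add. Components now {A} {B,C,F,G} {D} {E}
A—C (11): add. Components now {A,B,C,F,G} {D} {E}
B—G (14): skip — B and G already connected.
B—E (15): add. Components now {A,B,C,E,F,G} {D}
A—B (16): skip — A and B already connected.
A—F (16): skip — A and F already connected.
D—E (17): add. Components now {A,B,C,D,E,F,G}
Non-tree edge C—F has weight 5, equal to the heaviest edge on its tree cycle — swapping gives another MST of the same weight. Not unique.

No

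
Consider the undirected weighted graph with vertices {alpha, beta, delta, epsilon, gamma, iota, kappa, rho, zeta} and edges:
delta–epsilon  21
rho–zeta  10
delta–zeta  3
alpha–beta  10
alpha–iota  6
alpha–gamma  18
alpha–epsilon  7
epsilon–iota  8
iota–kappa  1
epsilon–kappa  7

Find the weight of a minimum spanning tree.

76

Kruskal's algorithm — process edges by increasing weight (ties by edge label):
iota–kappa (1): add — endpoints in different components.
delta–zeta (3): add — endpoints in different components.
alpha–iota (6): add — endpoints in different components.
alpha–epsilon (7): add — endpoints in different components.
epsilon–kappa (7): skip — kappa and epsilon already connected.
epsilon–iota (8): skip — iota and epsilon already connected.
alpha–beta (10): add — endpoints in different components.
rho–zeta (10): add — endpoints in different components.
alpha–gamma (18): add — endpoints in different components.
delta–epsilon (21): add — endpoints in different components.
MST edges: iota–kappa, delta–zeta, alpha–iota, alpha–epsilon, alpha–beta, rho–zeta, alpha–gamma, delta–epsilon; total weight 1+3+6+7+10+10+18+21 = 76.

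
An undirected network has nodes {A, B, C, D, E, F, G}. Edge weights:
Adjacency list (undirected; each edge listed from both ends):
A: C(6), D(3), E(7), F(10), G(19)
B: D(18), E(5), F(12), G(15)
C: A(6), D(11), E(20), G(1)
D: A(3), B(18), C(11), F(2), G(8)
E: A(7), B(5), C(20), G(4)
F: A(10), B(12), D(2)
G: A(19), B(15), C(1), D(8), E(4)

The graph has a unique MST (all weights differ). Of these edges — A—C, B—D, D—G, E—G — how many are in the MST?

Kruskal's algorithm — process edges by increasing weight (ties by edge label):
C—G (1): add — endpoints in different components.
D—F (2): add — endpoints in different components.
A—D (3): add — endpoints in different components.
E—G (4): add — endpoints in different components.
B—E (5): add — endpoints in different components.
A—C (6): add — endpoints in different components.
MST edge set: {C—G, D—F, A—D, E—G, B—E, A—C}.
Of the listed edges, {A—C, E—G} are in the MST → 2.

2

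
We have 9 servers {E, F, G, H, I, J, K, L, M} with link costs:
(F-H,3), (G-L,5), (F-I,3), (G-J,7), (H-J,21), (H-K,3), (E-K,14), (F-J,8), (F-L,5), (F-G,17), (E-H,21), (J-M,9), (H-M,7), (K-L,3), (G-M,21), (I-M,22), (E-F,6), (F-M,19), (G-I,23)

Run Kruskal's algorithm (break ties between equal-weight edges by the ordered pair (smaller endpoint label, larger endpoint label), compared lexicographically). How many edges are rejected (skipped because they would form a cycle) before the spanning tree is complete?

Kruskal: consider edges lightest-first.
F-H (3): add — endpoints in different components.
F-I (3): add — endpoints in different components.
H-K (3): add — endpoints in different components.
K-L (3): add — endpoints in different components.
F-L (5): skip — F and L already connected.
G-L (5): add — endpoints in different components.
E-F (6): add — endpoints in different components.
G-J (7): add — endpoints in different components.
H-M (7): add — endpoints in different components.
Edges rejected before the tree was complete: 1.

1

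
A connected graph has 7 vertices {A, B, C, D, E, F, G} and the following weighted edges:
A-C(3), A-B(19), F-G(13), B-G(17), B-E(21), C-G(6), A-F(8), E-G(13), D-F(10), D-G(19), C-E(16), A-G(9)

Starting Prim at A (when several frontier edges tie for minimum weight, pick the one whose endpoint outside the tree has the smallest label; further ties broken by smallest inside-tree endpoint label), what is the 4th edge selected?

D-F

Grow the tree from A using Prim:
Step 1: frontier [A-C 3, A-F 8, A-G 9, A-B 19] → take A-C (3); add C.
Step 2: frontier [A-F 8, A-G 9, A-B 19, C-G 6, C-E 16] → take C-G (6); add G.
Step 3: frontier [A-F 8, A-B 19, C-E 16, E-G 13, F-G 13, B-G 17, D-G 19] → take A-F (8); add F.
Step 4: frontier [A-B 19, C-E 16, D-F 10, E-G 13, B-G 17, D-G 19] → take D-F (10); add D.
Step 5: frontier [A-B 19, C-E 16, E-G 13, B-G 17] → take E-G (13); add E.
Step 6: frontier [A-B 19, B-E 21, B-G 17] → take B-G (17); add B.
The 4th edge added is D-F.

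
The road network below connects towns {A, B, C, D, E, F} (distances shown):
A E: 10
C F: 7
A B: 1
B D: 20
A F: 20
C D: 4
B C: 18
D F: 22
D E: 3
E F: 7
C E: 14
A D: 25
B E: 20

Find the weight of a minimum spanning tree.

25

Kruskal: consider edges lightest-first.
A B (1): add — endpoints in different components.
D E (3): add — endpoints in different components.
C D (4): add — endpoints in different components.
C F (7): add — endpoints in different components.
E F (7): skip — E and F already connected.
A E (10): add — endpoints in different components.
MST edges: A B, D E, C D, C F, A E; total weight 1+3+4+7+10 = 25.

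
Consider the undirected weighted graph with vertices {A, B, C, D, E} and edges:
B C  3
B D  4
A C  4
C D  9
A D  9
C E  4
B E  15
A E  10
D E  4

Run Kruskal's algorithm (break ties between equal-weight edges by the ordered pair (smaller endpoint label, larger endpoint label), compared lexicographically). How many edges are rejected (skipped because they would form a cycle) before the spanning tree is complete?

Sort edges by weight, then run Kruskal:
B C (3): add. Components now {A} {B,C} {D} {E}
A C (4): add. Components now {A,B,C} {D} {E}
B D (4): add. Components now {A,B,C,D} {E}
C E (4): add. Components now {A,B,C,D,E}
Edges rejected before the tree was complete: 0.

0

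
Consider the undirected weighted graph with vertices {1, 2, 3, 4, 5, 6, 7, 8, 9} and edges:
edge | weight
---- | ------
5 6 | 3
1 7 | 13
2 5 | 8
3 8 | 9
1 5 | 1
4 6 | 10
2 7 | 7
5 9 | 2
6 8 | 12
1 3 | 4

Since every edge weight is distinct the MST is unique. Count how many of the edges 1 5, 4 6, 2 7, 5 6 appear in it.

Kruskal's algorithm — process edges by increasing weight (ties by edge label):
1 5 (1): add — endpoints in different components.
5 9 (2): add — endpoints in different components.
5 6 (3): add — endpoints in different components.
1 3 (4): add — endpoints in different components.
2 7 (7): add — endpoints in different components.
2 5 (8): add — endpoints in different components.
3 8 (9): add — endpoints in different components.
4 6 (10): add — endpoints in different components.
MST edge set: {1 5, 5 9, 5 6, 1 3, 2 7, 2 5, 3 8, 4 6}.
Of the listed edges, {1 5, 4 6, 2 7, 5 6} are in the MST → 4.

4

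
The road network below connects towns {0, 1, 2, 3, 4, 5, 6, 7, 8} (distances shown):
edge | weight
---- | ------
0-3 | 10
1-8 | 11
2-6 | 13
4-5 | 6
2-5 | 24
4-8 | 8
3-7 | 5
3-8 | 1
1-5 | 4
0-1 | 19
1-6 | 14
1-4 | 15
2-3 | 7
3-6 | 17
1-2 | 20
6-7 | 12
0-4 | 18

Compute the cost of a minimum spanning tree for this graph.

Sort edges by weight, then run Kruskal:
3-8 (1): add — endpoints in different components.
1-5 (4): add — endpoints in different components.
3-7 (5): add — endpoints in different components.
4-5 (6): add — endpoints in different components.
2-3 (7): add — endpoints in different components.
4-8 (8): add — endpoints in different components.
0-3 (10): add — endpoints in different components.
1-8 (11): skip — 1 and 8 already connected.
6-7 (12): add — endpoints in different components.
MST edges: 3-8, 1-5, 3-7, 4-5, 2-3, 4-8, 0-3, 6-7; total weight 1+4+5+6+7+8+10+12 = 53.

53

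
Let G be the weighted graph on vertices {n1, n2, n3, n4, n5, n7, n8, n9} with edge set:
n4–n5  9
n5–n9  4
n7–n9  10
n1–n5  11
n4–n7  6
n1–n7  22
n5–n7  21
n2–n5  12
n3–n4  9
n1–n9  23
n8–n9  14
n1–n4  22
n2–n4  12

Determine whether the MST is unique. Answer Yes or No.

No

Sort edges by weight, then run Kruskal:
n5–n9 (4): add — endpoints in different components.
n4–n7 (6): add — endpoints in different components.
n3–n4 (9): add — endpoints in different components.
n4–n5 (9): add — endpoints in different components.
n7–n9 (10): skip — n7 and n9 already connected.
n1–n5 (11): add — endpoints in different components.
n2–n4 (12): add — endpoints in different components.
n2–n5 (12): skip — n5 and n2 already connected.
n8–n9 (14): add — endpoints in different components.
Non-tree edge n2–n5 has weight 12, equal to the heaviest edge on its tree cycle — swapping gives another MST of the same weight. Not unique.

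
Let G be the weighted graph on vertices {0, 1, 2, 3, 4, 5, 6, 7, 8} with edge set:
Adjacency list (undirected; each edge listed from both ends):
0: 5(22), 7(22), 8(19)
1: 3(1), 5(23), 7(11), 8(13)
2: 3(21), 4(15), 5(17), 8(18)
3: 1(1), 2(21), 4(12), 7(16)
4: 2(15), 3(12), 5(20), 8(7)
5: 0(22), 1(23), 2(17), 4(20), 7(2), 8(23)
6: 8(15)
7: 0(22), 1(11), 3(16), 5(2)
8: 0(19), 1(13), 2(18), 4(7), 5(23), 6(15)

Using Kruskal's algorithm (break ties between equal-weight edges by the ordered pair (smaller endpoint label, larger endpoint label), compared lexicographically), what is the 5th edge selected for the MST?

3-4

Sort edges by weight, then run Kruskal:
1 3 (1): add — endpoints in different components.
5 7 (2): add — endpoints in different components.
4 8 (7): add — endpoints in different components.
1 7 (11): add — endpoints in different components.
3 4 (12): add — endpoints in different components.
1 8 (13): skip — 1 and 8 already connected.
2 4 (15): add — endpoints in different components.
6 8 (15): add — endpoints in different components.
3 7 (16): skip — 3 and 7 already connected.
2 5 (17): skip — 2 and 5 already connected.
2 8 (18): skip — 2 and 8 already connected.
0 8 (19): add — endpoints in different components.
The 5th edge added is 3 4.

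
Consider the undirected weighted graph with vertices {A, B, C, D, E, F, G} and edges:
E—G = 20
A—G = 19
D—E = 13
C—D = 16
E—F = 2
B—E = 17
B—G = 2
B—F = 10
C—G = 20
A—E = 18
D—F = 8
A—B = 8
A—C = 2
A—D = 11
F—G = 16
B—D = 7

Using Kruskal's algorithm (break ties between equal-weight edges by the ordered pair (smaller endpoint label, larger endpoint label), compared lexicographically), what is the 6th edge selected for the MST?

D-F

Kruskal's algorithm — process edges by increasing weight (ties by edge label):
A—C (2): add — endpoints in different components.
B—G (2): add — endpoints in different components.
E—F (2): add — endpoints in different components.
B—D (7): add — endpoints in different components.
A—B (8): add — endpoints in different components.
D—F (8): add — endpoints in different components.
The 6th edge added is D—F.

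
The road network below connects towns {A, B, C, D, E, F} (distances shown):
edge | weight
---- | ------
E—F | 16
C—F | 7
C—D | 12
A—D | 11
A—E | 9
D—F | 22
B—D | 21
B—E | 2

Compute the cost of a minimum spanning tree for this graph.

41

Prim's algorithm from E:
Step 1: cheapest edge leaving the tree is B—E (2); add B.
Step 2: cheapest edge leaving the tree is A—E (9); add A.
Step 3: cheapest edge leaving the tree is A—D (11); add D.
Step 4: cheapest edge leaving the tree is C—D (12); add C.
Step 5: cheapest edge leaving the tree is C—F (7); add F.
MST edges: B—E, A—E, A—D, C—D, C—F; total weight 2+9+11+12+7 = 41.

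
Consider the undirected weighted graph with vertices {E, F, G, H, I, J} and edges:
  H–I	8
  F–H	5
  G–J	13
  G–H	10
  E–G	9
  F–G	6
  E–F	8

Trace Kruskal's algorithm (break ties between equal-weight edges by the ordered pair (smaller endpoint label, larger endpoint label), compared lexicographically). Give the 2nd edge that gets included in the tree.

Kruskal: consider edges lightest-first.
F–H (5): add — endpoints in different components.
F–G (6): add — endpoints in different components.
E–F (8): add — endpoints in different components.
H–I (8): add — endpoints in different components.
E–G (9): skip — E and G already connected.
G–H (10): skip — G and H already connected.
G–J (13): add — endpoints in different components.
The 2nd edge added is F–G.

F-G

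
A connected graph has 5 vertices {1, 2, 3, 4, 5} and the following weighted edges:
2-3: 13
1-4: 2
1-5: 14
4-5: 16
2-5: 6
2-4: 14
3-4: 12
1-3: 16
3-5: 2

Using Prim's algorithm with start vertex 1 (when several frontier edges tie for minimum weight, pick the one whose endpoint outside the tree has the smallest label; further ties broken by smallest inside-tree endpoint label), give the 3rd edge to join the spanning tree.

Prim's algorithm from 1:
Step 1: cheapest edge leaving the tree is 1-4 (2); add 4.
Step 2: cheapest edge leaving the tree is 3-4 (12); add 3.
Step 3: cheapest edge leaving the tree is 3-5 (2); add 5.
Step 4: cheapest edge leaving the tree is 2-5 (6); add 2.
The 3rd edge added is 3-5.

3-5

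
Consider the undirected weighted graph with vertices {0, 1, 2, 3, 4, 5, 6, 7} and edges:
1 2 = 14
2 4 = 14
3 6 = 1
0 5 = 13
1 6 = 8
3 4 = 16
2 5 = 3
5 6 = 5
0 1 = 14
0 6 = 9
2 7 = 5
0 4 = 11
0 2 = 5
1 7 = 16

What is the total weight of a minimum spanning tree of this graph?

38

Kruskal's algorithm — process edges by increasing weight (ties by edge label):
3 6 (1): add — endpoints in different components.
2 5 (3): add — endpoints in different components.
0 2 (5): add — endpoints in different components.
2 7 (5): add — endpoints in different components.
5 6 (5): add — endpoints in different components.
1 6 (8): add — endpoints in different components.
0 6 (9): skip — 0 and 6 already connected.
0 4 (11): add — endpoints in different components.
MST edges: 3 6, 2 5, 0 2, 2 7, 5 6, 1 6, 0 4; total weight 1+3+5+5+5+8+11 = 38.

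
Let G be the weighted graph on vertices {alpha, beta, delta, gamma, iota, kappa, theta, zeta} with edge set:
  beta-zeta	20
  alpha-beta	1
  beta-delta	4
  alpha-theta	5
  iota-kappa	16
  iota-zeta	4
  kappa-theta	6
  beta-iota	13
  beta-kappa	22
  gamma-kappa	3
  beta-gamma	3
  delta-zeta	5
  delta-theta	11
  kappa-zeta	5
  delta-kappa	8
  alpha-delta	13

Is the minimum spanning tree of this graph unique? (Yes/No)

Kruskal's algorithm — process edges by increasing weight (ties by edge label):
alpha-beta (1): add — endpoints in different components.
beta-gamma (3): add — endpoints in different components.
gamma-kappa (3): add — endpoints in different components.
beta-delta (4): add — endpoints in different components.
iota-zeta (4): add — endpoints in different components.
alpha-theta (5): add — endpoints in different components.
delta-zeta (5): add — endpoints in different components.
Non-tree edge kappa-zeta has weight 5, equal to the heaviest edge on its tree cycle — swapping gives another MST of the same weight. Not unique.

No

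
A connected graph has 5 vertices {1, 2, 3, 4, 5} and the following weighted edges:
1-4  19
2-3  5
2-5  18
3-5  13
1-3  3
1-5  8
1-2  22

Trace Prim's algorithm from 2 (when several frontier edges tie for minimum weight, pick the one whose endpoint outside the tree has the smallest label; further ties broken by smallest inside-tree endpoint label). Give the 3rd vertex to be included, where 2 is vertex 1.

1

Grow the tree from 2 using Prim:
Step 1: frontier [2-3 5, 2-5 18, 1-2 22] → take 2-3 (5); add 3.
Step 2: frontier [2-5 18, 1-2 22, 1-3 3, 3-5 13] → take 1-3 (3); add 1.
Step 3: frontier [1-5 8, 1-4 19, 2-5 18, 3-5 13] → take 1-5 (8); add 5.
Step 4: frontier [1-4 19] → take 1-4 (19); add 4.
Vertex order: 2, 3, 1, 5, 4. The 3rd vertex is 1.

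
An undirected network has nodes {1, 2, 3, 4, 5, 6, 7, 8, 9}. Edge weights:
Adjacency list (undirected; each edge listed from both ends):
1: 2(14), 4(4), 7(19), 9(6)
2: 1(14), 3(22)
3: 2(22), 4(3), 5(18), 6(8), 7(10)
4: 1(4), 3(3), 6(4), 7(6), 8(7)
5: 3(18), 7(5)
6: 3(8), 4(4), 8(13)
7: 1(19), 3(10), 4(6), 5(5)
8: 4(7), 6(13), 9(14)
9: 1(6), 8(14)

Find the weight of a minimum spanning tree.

Kruskal: consider edges lightest-first.
3 4 (3): add — endpoints in different components.
1 4 (4): add — endpoints in different components.
4 6 (4): add — endpoints in different components.
5 7 (5): add — endpoints in different components.
1 9 (6): add — endpoints in different components.
4 7 (6): add — endpoints in different components.
4 8 (7): add — endpoints in different components.
3 6 (8): skip — 3 and 6 already connected.
3 7 (10): skip — 3 and 7 already connected.
6 8 (13): skip — 6 and 8 already connected.
1 2 (14): add — endpoints in different components.
MST edges: 3 4, 1 4, 4 6, 5 7, 1 9, 4 7, 4 8, 1 2; total weight 3+4+4+5+6+6+7+14 = 49.

49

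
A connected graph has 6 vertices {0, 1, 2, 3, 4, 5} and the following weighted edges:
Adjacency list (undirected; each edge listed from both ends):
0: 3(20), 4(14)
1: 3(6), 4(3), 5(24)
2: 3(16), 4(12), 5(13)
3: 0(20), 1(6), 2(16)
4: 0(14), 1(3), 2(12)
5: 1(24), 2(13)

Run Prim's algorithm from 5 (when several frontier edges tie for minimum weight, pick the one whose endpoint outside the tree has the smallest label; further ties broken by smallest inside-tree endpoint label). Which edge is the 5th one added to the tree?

0-4

Prim's algorithm from 5:
Step 1: cheapest edge leaving the tree is 2 5 (13); add 2.
Step 2: cheapest edge leaving the tree is 2 4 (12); add 4.
Step 3: cheapest edge leaving the tree is 1 4 (3); add 1.
Step 4: cheapest edge leaving the tree is 1 3 (6); add 3.
Step 5: cheapest edge leaving the tree is 0 4 (14); add 0.
The 5th edge added is 0 4.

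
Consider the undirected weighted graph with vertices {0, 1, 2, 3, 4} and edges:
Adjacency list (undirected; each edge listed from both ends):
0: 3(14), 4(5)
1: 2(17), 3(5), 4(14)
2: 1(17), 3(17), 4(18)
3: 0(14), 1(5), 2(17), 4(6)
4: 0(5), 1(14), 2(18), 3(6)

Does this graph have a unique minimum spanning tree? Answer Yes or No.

No

Kruskal's algorithm — process edges by increasing weight (ties by edge label):
0 4 (5): add — endpoints in different components.
1 3 (5): add — endpoints in different components.
3 4 (6): add — endpoints in different components.
0 3 (14): skip — 0 and 3 already connected.
1 4 (14): skip — 1 and 4 already connected.
1 2 (17): add — endpoints in different components.
Non-tree edge 2 3 has weight 17, equal to the heaviest edge on its tree cycle — swapping gives another MST of the same weight. Not unique.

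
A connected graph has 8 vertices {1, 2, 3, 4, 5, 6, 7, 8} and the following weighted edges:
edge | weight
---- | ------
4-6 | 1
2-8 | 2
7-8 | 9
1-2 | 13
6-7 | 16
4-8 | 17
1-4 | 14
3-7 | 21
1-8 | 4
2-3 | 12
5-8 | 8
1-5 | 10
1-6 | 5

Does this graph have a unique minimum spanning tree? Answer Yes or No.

Kruskal: consider edges lightest-first.
4-6 (1): add — endpoints in different components.
2-8 (2): add — endpoints in different components.
1-8 (4): add — endpoints in different components.
1-6 (5): add — endpoints in different components.
5-8 (8): add — endpoints in different components.
7-8 (9): add — endpoints in different components.
1-5 (10): skip — 1 and 5 already connected.
2-3 (12): add — endpoints in different components.
Every non-tree edge has weight strictly greater than the heaviest edge on the tree path between its endpoints, so the MST is unique.

Yes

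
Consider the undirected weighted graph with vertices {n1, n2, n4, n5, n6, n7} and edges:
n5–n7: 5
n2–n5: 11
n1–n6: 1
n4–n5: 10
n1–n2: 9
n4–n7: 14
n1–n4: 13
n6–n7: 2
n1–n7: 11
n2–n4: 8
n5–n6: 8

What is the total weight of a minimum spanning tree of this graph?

25

Kruskal's algorithm — process edges by increasing weight (ties by edge label):
n1–n6 (1): add — endpoints in different components.
n6–n7 (2): add — endpoints in different components.
n5–n7 (5): add — endpoints in different components.
n2–n4 (8): add — endpoints in different components.
n5–n6 (8): skip — n6 and n5 already connected.
n1–n2 (9): add — endpoints in different components.
MST edges: n1–n6, n6–n7, n5–n7, n2–n4, n1–n2; total weight 1+2+5+8+9 = 25.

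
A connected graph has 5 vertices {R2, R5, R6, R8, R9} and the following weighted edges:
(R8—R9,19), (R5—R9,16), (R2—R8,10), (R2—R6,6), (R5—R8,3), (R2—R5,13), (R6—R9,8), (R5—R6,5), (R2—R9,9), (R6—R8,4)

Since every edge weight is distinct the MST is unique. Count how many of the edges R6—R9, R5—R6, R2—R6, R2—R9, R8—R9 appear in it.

Kruskal's algorithm — process edges by increasing weight (ties by edge label):
R5—R8 (3): add — endpoints in different components.
R6—R8 (4): add — endpoints in different components.
R5—R6 (5): skip — R5 and R6 already connected.
R2—R6 (6): add — endpoints in different components.
R6—R9 (8): add — endpoints in different components.
MST edge set: {R5—R8, R6—R8, R2—R6, R6—R9}.
Of the listed edges, {R6—R9, R2—R6} are in the MST → 2.

2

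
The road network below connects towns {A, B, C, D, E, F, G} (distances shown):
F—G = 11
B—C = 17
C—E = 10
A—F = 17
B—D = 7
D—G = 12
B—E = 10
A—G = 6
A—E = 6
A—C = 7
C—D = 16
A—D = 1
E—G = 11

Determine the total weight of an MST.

38

Sort edges by weight, then run Kruskal:
A—D (1): add. Components now {A,D} {B} {C} {E} {F} {G}
A—E (6): add. Components now {A,D,E} {B} {C} {F} {G}
A—G (6): add. Components now {A,D,E,G} {B} {C} {F}
A—C (7): add. Components now {A,C,D,E,G} {B} {F}
B—D (7): add. Components now {A,B,C,D,E,G} {F}
B—E (10): skip — B and E already connected.
C—E (10): skip — C and E already connected.
E—G (11): skip — E and G already connected.
F—G (11): add. Components now {A,B,C,D,E,F,G}
MST edges: A—D, A—E, A—G, A—C, B—D, F—G; total weight 1+6+6+7+7+11 = 38.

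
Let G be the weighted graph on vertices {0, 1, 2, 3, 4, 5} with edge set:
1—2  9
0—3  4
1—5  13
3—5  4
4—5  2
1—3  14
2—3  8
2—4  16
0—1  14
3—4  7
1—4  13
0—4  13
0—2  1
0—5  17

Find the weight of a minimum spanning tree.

Kruskal: consider edges lightest-first.
0—2 (1): add. Components now {0,2} {1} {3} {4} {5}
4—5 (2): add. Components now {0,2} {1} {3} {4,5}
0—3 (4): add. Components now {0,2,3} {1} {4,5}
3—5 (4): add. Components now {0,2,3,4,5} {1}
3—4 (7): skip — 3 and 4 already connected.
2—3 (8): skip — 2 and 3 already connected.
1—2 (9): add. Components now {0,1,2,3,4,5}
MST edges: 0—2, 4—5, 0—3, 3—5, 1—2; total weight 1+2+4+4+9 = 20.

20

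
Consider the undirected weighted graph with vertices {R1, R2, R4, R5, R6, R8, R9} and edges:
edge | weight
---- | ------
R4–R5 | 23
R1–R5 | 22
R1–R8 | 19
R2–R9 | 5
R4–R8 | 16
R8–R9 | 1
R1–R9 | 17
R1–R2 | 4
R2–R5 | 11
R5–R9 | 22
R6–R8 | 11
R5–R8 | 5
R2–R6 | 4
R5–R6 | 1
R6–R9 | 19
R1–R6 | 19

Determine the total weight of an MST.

31

Kruskal's algorithm — process edges by increasing weight (ties by edge label):
R5–R6 (1): add. Components now {R4} {R2} {R8} {R5,R6} {R9} {R1}
R8–R9 (1): add. Components now {R4} {R2} {R8,R9} {R5,R6} {R1}
R1–R2 (4): add. Components now {R4} {R1,R2} {R8,R9} {R5,R6}
R2–R6 (4): add. Components now {R4} {R1,R2,R5,R6} {R8,R9}
R2–R9 (5): add. Components now {R4} {R1,R2,R5,R6,R8,R9}
R5–R8 (5): skip — R8 and R5 already connected.
R2–R5 (11): skip — R2 and R5 already connected.
R6–R8 (11): skip — R8 and R6 already connected.
R4–R8 (16): add. Components now {R1,R2,R4,R5,R6,R8,R9}
MST edges: R5–R6, R8–R9, R1–R2, R2–R6, R2–R9, R4–R8; total weight 1+1+4+4+5+16 = 31.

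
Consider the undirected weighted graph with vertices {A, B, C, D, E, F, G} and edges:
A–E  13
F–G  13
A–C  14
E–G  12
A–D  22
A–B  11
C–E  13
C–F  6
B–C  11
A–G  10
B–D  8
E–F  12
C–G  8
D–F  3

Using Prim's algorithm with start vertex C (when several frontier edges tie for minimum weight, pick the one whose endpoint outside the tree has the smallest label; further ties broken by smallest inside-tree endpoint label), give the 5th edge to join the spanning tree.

A-G

Prim's algorithm from C:
Step 1: frontier [C–F 6, C–G 8, B–C 11, C–E 13, A–C 14] → take C–F (6); add F.
Step 2: frontier [C–G 8, B–C 11, C–E 13, A–C 14, D–F 3, E–F 12, F–G 13] → take D–F (3); add D.
Step 3: frontier [C–G 8, B–C 11, C–E 13, A–C 14, B–D 8, A–D 22, E–F 12, F–G 13] → take B–D (8); add B.
Step 4: frontier [A–B 11, C–G 8, C–E 13, A–C 14, A–D 22, E–F 12, F–G 13] → take C–G (8); add G.
Step 5: frontier [A–B 11, C–E 13, A–C 14, A–D 22, E–F 12, A–G 10, E–G 12] → take A–G (10); add A.
Step 6: frontier [A–E 13, C–E 13, E–F 12, E–G 12] → take E–F (12); add E.
The 5th edge added is A–G.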